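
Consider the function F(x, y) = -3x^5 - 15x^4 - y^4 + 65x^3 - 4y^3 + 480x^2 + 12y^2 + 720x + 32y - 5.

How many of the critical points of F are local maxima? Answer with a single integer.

F separates as a function of x plus a function of y, so ∇F=0 decouples.
∂F/∂x = -15(x - 4)(x + 1)(x + 3)(x + 4) = 0 at x ∈ {-4, -3, -1, 4}; ∂F/∂y = -4(y - 2)(y + 1)(y + 4) = 0 at y ∈ {-4, -1, 2}.
The Hessian is diagonal: diag(F_xx, F_yy). Second derivatives: F_xx(-4)=360, F_xx(-3)=-210, F_xx(-1)=450, F_xx(4)=-4200; F_yy(-4)=-72, F_yy(-1)=36, F_yy(2)=-72.
Local maxima occur where both diagonal entries negative: (-3, -4), (-3, 2), (4, -4), (4, 2). Count: 4.

4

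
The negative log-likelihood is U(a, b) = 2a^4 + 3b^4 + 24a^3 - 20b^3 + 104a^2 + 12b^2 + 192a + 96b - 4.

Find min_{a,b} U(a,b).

U(a,b) separates as P(a) + Q(b) − 4, so its minimum is min P + min Q − 4.
P'(a) = 8(a + 2)(a + 3)(a + 4) vanishes at a ∈ {-4, -3, -2}; Q'(b) = 12(b - 4)(b - 2)(b + 1) vanishes at b ∈ {-1, 2, 4}.
Local minima of P (where P''>0): P(-4)=-128, P(-2)=-128. Local minima of Q: Q(-1)=-61, Q(4)=64.
So the global minimum of U is P(-4) + Q(-1) − 4 = -128 − 61 − 4 = -193, attained at (-4, -1).

-193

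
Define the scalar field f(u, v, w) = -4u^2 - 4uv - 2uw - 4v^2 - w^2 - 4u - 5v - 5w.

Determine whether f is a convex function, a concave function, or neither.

concave

f is quadratic, so its Hessian is the constant matrix H = [[-8, -4, -2], [-4, -8, 0], [-2, 0, -2]].
Leading principal minors: -8, 48, -64.
Signs alternate −, +, − ⇒ H ≺ 0 ⇒ concave.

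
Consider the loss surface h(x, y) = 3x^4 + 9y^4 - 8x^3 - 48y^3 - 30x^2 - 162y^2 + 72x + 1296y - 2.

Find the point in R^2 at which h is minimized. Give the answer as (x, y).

(-2, -3)

h(x,y) separates as P(x) + Q(y) − 2, so its minimum is min P + min Q − 2.
P'(x) = 12(x - 3)(x - 1)(x + 2) vanishes at x ∈ {-2, 1, 3}; Q'(y) = 36(y - 4)(y - 3)(y + 3) vanishes at y ∈ {-3, 3, 4}.
Local minima of P (where P''>0): P(-2)=-152, P(3)=-27. Local minima of Q: Q(-3)=-3321, Q(4)=1824.
So the global minimum of h is P(-2) + Q(-3) − 2 = -152 − 3321 − 2 = -3475, attained at (-2, -3).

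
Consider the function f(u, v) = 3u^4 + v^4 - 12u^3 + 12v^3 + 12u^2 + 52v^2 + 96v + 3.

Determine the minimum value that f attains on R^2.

-61

f(u,v) separates as P(u) + Q(v) + 3, so its minimum is min P + min Q + 3.
P'(u) = 12u(u - 2)(u - 1) vanishes at u ∈ {0, 1, 2}; Q'(v) = 4(v + 2)(v + 3)(v + 4) vanishes at v ∈ {-4, -3, -2}.
Local minima of P (where P''>0): P(0)=0, P(2)=0. Local minima of Q: Q(-4)=-64, Q(-2)=-64.
So the global minimum of f is P(0) + Q(-4) + 3 = 0 − 64 + 3 = -61, attained at (0, -4).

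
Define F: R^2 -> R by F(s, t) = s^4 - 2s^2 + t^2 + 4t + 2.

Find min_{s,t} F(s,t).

F(s,t) separates as P(s) + Q(t) + 2, so its minimum is min P + min Q + 2.
P'(s) = 4s(s - 1)(s + 1) vanishes at s ∈ {-1, 0, 1}; Q'(t) = 2(t + 2) vanishes at t ∈ {-2}.
Local minima of P (where P''>0): P(-1)=-1, P(1)=-1. Local minima of Q: Q(-2)=-4.
So the global minimum of F is P(-1) + Q(-2) + 2 = -1 − 4 + 2 = -3, attained at (-1, -2).

-3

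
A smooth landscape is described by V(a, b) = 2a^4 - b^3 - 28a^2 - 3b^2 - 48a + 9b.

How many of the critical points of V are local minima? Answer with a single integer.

V separates as a function of a plus a function of b, so ∇V=0 decouples.
∂V/∂a = 8(a - 3)(a + 1)(a + 2) = 0 at a ∈ {-2, -1, 3}; ∂V/∂b = -3(b - 1)(b + 3) = 0 at b ∈ {-3, 1}.
The Hessian is diagonal: diag(V_aa, V_bb). Second derivatives: V_aa(-2)=40, V_aa(-1)=-32, V_aa(3)=160; V_bb(-3)=12, V_bb(1)=-12.
Local minima occur where both diagonal entries positive: (-2, -3), (3, -3). Count: 2.

2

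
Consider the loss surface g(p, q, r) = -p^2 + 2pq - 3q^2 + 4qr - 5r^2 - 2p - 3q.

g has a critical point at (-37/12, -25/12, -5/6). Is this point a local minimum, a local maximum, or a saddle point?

The Hessian is constant: H = [[-2, 2, 0], [2, -6, 4], [0, 4, -10]].
Leading principal minors: Δ₁ = -2, Δ₂ = 8, Δ₃ = -48.
The minors alternate sign starting negative (−, +, −), so H is negative definite: a local maximum.

local maximum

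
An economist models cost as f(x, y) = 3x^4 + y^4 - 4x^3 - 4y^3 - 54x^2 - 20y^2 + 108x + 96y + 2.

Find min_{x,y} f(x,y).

f(x,y) separates as P(x) + Q(y) + 2, so its minimum is min P + min Q + 2.
P'(x) = 12(x - 3)(x - 1)(x + 3) vanishes at x ∈ {-3, 1, 3}; Q'(y) = 4(y - 4)(y - 2)(y + 3) vanishes at y ∈ {-3, 2, 4}.
Local minima of P (where P''>0): P(-3)=-459, P(3)=-27. Local minima of Q: Q(-3)=-279, Q(4)=64.
So the global minimum of f is P(-3) + Q(-3) + 2 = -459 − 279 + 2 = -736, attained at (-3, -3).

-736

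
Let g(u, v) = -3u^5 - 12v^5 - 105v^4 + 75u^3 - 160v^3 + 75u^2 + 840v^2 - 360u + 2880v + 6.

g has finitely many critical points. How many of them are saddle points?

g separates as a function of u plus a function of v, so ∇g=0 decouples.
∂g/∂u = -15(u - 4)(u - 1)(u + 2)(u + 3) = 0 at u ∈ {-3, -2, 1, 4}; ∂g/∂v = -60(v - 2)(v + 2)(v + 3)(v + 4) = 0 at v ∈ {-4, -3, -2, 2}.
The Hessian is diagonal: diag(g_uu, g_vv). Second derivatives: g_uu(-3)=420, g_uu(-2)=-270, g_uu(1)=540, g_uu(4)=-1890; g_vv(-4)=720, g_vv(-3)=-300, g_vv(-2)=480, g_vv(2)=-7200.
Saddle points occur where the two diagonal entries have opposite signs: (-3, -3), (-3, 2), (-2, -4), (-2, -2), (1, -3), (1, 2), (4, -4), (4, -2). Count: 8.

8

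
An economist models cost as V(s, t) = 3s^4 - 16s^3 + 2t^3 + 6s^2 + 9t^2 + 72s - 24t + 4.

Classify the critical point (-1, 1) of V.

The mixed partial ∂²V/∂s∂t is 0, so the Hessian at any point is diag(V_ss, V_tt) = diag(12(3s^2 - 8s + 1), 6(2t + 3)).
At (-1, 1): H = diag(144, 30).
Both eigenvalues are positive, so H is positive definite: a local minimum.

local minimum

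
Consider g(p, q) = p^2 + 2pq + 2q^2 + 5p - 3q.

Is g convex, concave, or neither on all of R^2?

g is quadratic, so its Hessian is the constant matrix H = [[2, 2], [2, 4]].
det(H) = 4, tr(H) = 6.
det(H) > 0 and tr(H) > 0, so H is positive definite everywhere: convex.

convex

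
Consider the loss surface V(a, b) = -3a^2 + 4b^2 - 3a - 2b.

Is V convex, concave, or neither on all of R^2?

V is quadratic, so its Hessian is the constant matrix H = [[-6, 0], [0, 8]].
det(H) = -48, tr(H) = 2.
det(H) < 0, so H is indefinite: neither convex nor concave.

neither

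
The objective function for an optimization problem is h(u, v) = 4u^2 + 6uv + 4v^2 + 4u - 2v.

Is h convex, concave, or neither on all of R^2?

convex

h is quadratic, so its Hessian is the constant matrix H = [[8, 6], [6, 8]].
det(H) = 28, tr(H) = 16.
det(H) > 0 and tr(H) > 0, so H is positive definite everywhere: convex.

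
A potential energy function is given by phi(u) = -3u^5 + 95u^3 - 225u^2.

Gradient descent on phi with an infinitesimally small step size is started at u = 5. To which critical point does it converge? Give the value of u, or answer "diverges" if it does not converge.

phi'(u) = -15u(u - 3)(u - 2)(u + 5), so phi'(5) = -4500.
Gradient descent moves in the -phi' direction, i.e. u is increasing.
There is no critical point above u=5, and phi' keeps the same sign, so the iterate runs off to +∞.

diverges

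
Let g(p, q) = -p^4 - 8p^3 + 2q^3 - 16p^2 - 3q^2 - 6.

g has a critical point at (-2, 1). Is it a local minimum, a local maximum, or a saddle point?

The mixed partial ∂²g/∂p∂q is 0, so the Hessian at any point is diag(g_pp, g_qq) = diag(-4(3p^2 + 12p + 8), 6(2q - 1)).
At (-2, 1): H = diag(16, 6).
Both eigenvalues are positive, so H is positive definite: a local minimum.

local minimum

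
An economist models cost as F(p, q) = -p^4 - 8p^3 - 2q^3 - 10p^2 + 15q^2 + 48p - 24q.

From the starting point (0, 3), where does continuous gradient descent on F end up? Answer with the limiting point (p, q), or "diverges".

F is separable, so gradient descent decouples: p follows -∂F/∂p, q follows -∂F/∂q.
∂F/∂p = -4(p - 1)(p + 3)(p + 4); at p=0 this is 48, so p decreases.
∂F/∂q = -6(q - 4)(q - 1); at q=3 this is 12, so q decreases.
p converges to its nearest critical value -3 (a local min of the p-part); q converges to 1. The iterate converges to (-3, 1).

(-3, 1)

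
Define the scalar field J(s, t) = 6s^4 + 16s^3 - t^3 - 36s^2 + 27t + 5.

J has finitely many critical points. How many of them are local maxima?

1

J separates as a function of s plus a function of t, so ∇J=0 decouples.
∂J/∂s = 24s(s - 1)(s + 3) = 0 at s ∈ {-3, 0, 1}; ∂J/∂t = -3(t - 3)(t + 3) = 0 at t ∈ {-3, 3}.
The Hessian is diagonal: diag(J_ss, J_tt). Second derivatives: J_ss(-3)=288, J_ss(0)=-72, J_ss(1)=96; J_tt(-3)=18, J_tt(3)=-18.
Local maxima occur where both diagonal entries negative: (0, 3). Count: 1.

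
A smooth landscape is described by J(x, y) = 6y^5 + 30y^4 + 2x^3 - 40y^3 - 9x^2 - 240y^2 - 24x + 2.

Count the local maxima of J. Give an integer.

J separates as a function of x plus a function of y, so ∇J=0 decouples.
∂J/∂x = 6(x - 4)(x + 1) = 0 at x ∈ {-1, 4}; ∂J/∂y = 30y(y - 2)(y + 2)(y + 4) = 0 at y ∈ {-4, -2, 0, 2}.
The Hessian is diagonal: diag(J_xx, J_yy). Second derivatives: J_xx(-1)=-30, J_xx(4)=30; J_yy(-4)=-1440, J_yy(-2)=480, J_yy(0)=-480, J_yy(2)=1440.
Local maxima occur where both diagonal entries negative: (-1, -4), (-1, 0). Count: 2.

2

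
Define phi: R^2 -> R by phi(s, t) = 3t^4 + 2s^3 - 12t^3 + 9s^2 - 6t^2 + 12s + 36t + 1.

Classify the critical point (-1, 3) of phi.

The mixed partial ∂²phi/∂s∂t is 0, so the Hessian at any point is diag(phi_ss, phi_tt) = diag(6(2s + 3), 12(3t^2 - 6t - 1)).
At (-1, 3): H = diag(6, 96).
Both eigenvalues are positive, so H is positive definite: a local minimum.

local minimum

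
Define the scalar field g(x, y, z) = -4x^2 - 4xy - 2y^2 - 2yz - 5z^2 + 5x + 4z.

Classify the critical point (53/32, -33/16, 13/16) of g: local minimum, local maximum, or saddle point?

The Hessian is constant: H = [[-8, -4, 0], [-4, -4, -2], [0, -2, -10]].
Leading principal minors: Δ₁ = -8, Δ₂ = 16, Δ₃ = -128.
The minors alternate sign starting negative (−, +, −), so H is negative definite: a local maximum.

local maximum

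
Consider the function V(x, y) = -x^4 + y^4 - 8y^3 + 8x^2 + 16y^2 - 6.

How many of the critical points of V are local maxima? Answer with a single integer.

2

V separates as a function of x plus a function of y, so ∇V=0 decouples.
∂V/∂x = -4x(x - 2)(x + 2) = 0 at x ∈ {-2, 0, 2}; ∂V/∂y = 4y(y - 4)(y - 2) = 0 at y ∈ {0, 2, 4}.
The Hessian is diagonal: diag(V_xx, V_yy). Second derivatives: V_xx(-2)=-32, V_xx(0)=16, V_xx(2)=-32; V_yy(0)=32, V_yy(2)=-16, V_yy(4)=32.
Local maxima occur where both diagonal entries negative: (-2, 2), (2, 2). Count: 2.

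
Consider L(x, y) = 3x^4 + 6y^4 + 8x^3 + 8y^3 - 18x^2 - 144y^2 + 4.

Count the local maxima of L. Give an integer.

L separates as a function of x plus a function of y, so ∇L=0 decouples.
∂L/∂x = 12x(x - 1)(x + 3) = 0 at x ∈ {-3, 0, 1}; ∂L/∂y = 24y(y - 3)(y + 4) = 0 at y ∈ {-4, 0, 3}.
The Hessian is diagonal: diag(L_xx, L_yy). Second derivatives: L_xx(-3)=144, L_xx(0)=-36, L_xx(1)=48; L_yy(-4)=672, L_yy(0)=-288, L_yy(3)=504.
Local maxima occur where both diagonal entries negative: (0, 0). Count: 1.

1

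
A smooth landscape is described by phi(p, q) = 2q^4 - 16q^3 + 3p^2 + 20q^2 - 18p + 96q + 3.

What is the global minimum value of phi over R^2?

-82

phi(p,q) separates as A(p) + B(q) + 3, so its minimum is min A + min B + 3.
A'(p) = 6p - 18 vanishes at p ∈ {3}; B'(q) = 8(q - 4)(q - 3)(q + 1) vanishes at q ∈ {-1, 3, 4}.
Local minima of A (where A''>0): A(3)=-27. Local minima of B: B(-1)=-58, B(4)=192.
So the global minimum of phi is A(3) + B(-1) + 3 = -27 − 58 + 3 = -82, attained at (3, -1).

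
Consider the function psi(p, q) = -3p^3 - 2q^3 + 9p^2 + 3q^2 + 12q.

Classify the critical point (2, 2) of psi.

local maximum

The mixed partial ∂²psi/∂p∂q is 0, so the Hessian at any point is diag(psi_pp, psi_qq) = diag(18(-p + 1), 6(-2q + 1)).
At (2, 2): H = diag(-18, -18).
Both eigenvalues are negative, so H is negative definite: a local maximum.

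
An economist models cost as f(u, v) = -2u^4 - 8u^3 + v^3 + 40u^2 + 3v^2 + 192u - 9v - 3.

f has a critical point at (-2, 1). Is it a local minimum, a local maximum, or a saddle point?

local minimum

The mixed partial ∂²f/∂u∂v is 0, so the Hessian at any point is diag(f_uu, f_vv) = diag(8(-3u^2 - 6u + 10), 6(v + 1)).
At (-2, 1): H = diag(80, 12).
Both eigenvalues are positive, so H is positive definite: a local minimum.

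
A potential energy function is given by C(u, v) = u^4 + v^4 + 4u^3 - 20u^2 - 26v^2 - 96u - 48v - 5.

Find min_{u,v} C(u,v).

-636

C(u,v) separates as P(u) + Q(v) − 5, so its minimum is min P + min Q − 5.
P'(u) = 4(u - 3)(u + 2)(u + 4) vanishes at u ∈ {-4, -2, 3}; Q'(v) = 4(v - 4)(v + 1)(v + 3) vanishes at v ∈ {-3, -1, 4}.
Local minima of P (where P''>0): P(-4)=64, P(3)=-279. Local minima of Q: Q(-3)=-9, Q(4)=-352.
So the global minimum of C is P(3) + Q(4) − 5 = -279 − 352 − 5 = -636, attained at (3, 4).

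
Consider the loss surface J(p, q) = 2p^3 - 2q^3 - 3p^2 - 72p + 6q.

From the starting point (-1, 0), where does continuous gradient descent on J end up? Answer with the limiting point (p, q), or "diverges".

J is separable, so gradient descent decouples: p follows -∂J/∂p, q follows -∂J/∂q.
∂J/∂p = 6(p - 4)(p + 3); at p=-1 this is -60, so p increases.
∂J/∂q = -6(q - 1)(q + 1); at q=0 this is 6, so q decreases.
p converges to its nearest critical value 4 (a local min of the p-part); q converges to -1. The iterate converges to (4, -1).

(4, -1)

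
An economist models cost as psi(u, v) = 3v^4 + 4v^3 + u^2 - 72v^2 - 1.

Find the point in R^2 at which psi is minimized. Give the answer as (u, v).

psi(u,v) separates as P(u) + Q(v) − 1, so its minimum is min P + min Q − 1.
P'(u) = 2u vanishes at u ∈ {0}; Q'(v) = 12v(v - 3)(v + 4) vanishes at v ∈ {-4, 0, 3}.
Local minima of P (where P''>0): P(0)=0. Local minima of Q: Q(-4)=-640, Q(3)=-297.
So the global minimum of psi is P(0) + Q(-4) − 1 = 0 − 640 − 1 = -641, attained at (0, -4).

(0, -4)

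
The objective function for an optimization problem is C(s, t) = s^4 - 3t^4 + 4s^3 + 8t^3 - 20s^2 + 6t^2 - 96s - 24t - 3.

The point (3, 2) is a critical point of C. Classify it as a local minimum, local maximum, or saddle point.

The mixed partial ∂²C/∂s∂t is 0, so the Hessian at any point is diag(C_ss, C_tt) = diag(4(3s^2 + 6s - 10), 12(-3t^2 + 4t + 1)).
At (3, 2): H = diag(140, -36).
The eigenvalues have opposite signs, so H is indefinite: a saddle point.

saddle point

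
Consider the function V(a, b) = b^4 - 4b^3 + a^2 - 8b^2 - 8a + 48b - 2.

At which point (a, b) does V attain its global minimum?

V(a,b) separates as P(a) + Q(b) − 2, so its minimum is min P + min Q − 2.
P'(a) = 2a - 8 vanishes at a ∈ {4}; Q'(b) = 4(b - 3)(b - 2)(b + 2) vanishes at b ∈ {-2, 2, 3}.
Local minima of P (where P''>0): P(4)=-16. Local minima of Q: Q(-2)=-80, Q(3)=45.
So the global minimum of V is P(4) + Q(-2) − 2 = -16 − 80 − 2 = -98, attained at (4, -2).

(4, -2)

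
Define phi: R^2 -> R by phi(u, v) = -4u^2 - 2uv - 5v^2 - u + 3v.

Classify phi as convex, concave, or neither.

concave

phi is quadratic, so its Hessian is the constant matrix H = [[-8, -2], [-2, -10]].
det(H) = 76, tr(H) = -18.
det(H) > 0 and tr(H) < 0, so H is negative definite everywhere: concave.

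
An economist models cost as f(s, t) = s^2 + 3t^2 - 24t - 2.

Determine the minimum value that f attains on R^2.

-50

f(s,t) separates as P(s) + Q(t) − 2, so its minimum is min P + min Q − 2.
P'(s) = 2s vanishes at s ∈ {0}; Q'(t) = 6(t - 4) vanishes at t ∈ {4}.
Local minima of P (where P''>0): P(0)=0. Local minima of Q: Q(4)=-48.
So the global minimum of f is P(0) + Q(4) − 2 = 0 − 48 − 2 = -50, attained at (0, 4).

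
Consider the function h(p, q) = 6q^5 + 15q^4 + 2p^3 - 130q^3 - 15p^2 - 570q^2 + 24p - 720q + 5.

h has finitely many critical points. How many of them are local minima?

2

h separates as a function of p plus a function of q, so ∇h=0 decouples.
∂h/∂p = 6(p - 4)(p - 1) = 0 at p ∈ {1, 4}; ∂h/∂q = 30(q - 4)(q + 1)(q + 2)(q + 3) = 0 at q ∈ {-3, -2, -1, 4}.
The Hessian is diagonal: diag(h_pp, h_qq). Second derivatives: h_pp(1)=-18, h_pp(4)=18; h_qq(-3)=-420, h_qq(-2)=180, h_qq(-1)=-300, h_qq(4)=6300.
Local minima occur where both diagonal entries positive: (4, -2), (4, 4). Count: 2.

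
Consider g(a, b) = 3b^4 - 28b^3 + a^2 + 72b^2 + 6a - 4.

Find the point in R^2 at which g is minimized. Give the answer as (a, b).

g(a,b) separates as P(a) + Q(b) − 4, so its minimum is min P + min Q − 4.
P'(a) = 2a + 6 vanishes at a ∈ {-3}; Q'(b) = 12b(b - 4)(b - 3) vanishes at b ∈ {0, 3, 4}.
Local minima of P (where P''>0): P(-3)=-9. Local minima of Q: Q(0)=0, Q(4)=128.
So the global minimum of g is P(-3) + Q(0) − 4 = -9 + 0 − 4 = -13, attained at (-3, 0).

(-3, 0)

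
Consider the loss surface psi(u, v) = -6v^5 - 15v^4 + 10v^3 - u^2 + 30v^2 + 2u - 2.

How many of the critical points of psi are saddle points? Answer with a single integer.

psi separates as a function of u plus a function of v, so ∇psi=0 decouples.
∂psi/∂u = -2(u - 1) = 0 at u ∈ {1}; ∂psi/∂v = -30v(v - 1)(v + 1)(v + 2) = 0 at v ∈ {-2, -1, 0, 1}.
The Hessian is diagonal: diag(psi_uu, psi_vv). Second derivatives: psi_uu(1)=-2; psi_vv(-2)=180, psi_vv(-1)=-60, psi_vv(0)=60, psi_vv(1)=-180.
Saddle points occur where the two diagonal entries have opposite signs: (1, -2), (1, 0). Count: 2.

2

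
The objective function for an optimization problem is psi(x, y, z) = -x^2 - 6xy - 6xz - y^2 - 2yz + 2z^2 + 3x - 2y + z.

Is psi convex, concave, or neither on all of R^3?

psi is quadratic, so its Hessian is the constant matrix H = [[-2, -6, -6], [-6, -2, -2], [-6, -2, 4]].
Leading principal minors: -2, -32, -192.
Neither pattern holds ⇒ H is indefinite ⇒ neither convex nor concave.

neither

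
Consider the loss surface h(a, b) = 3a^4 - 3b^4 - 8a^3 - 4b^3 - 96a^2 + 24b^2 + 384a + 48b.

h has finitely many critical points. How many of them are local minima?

2

h separates as a function of a plus a function of b, so ∇h=0 decouples.
∂h/∂a = 12(a - 4)(a - 2)(a + 4) = 0 at a ∈ {-4, 2, 4}; ∂h/∂b = -12(b - 2)(b + 1)(b + 2) = 0 at b ∈ {-2, -1, 2}.
The Hessian is diagonal: diag(h_aa, h_bb). Second derivatives: h_aa(-4)=576, h_aa(2)=-144, h_aa(4)=192; h_bb(-2)=-48, h_bb(-1)=36, h_bb(2)=-144.
Local minima occur where both diagonal entries positive: (-4, -1), (4, -1). Count: 2.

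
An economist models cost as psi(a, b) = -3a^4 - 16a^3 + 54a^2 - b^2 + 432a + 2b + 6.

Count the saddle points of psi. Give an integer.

1

psi separates as a function of a plus a function of b, so ∇psi=0 decouples.
∂psi/∂a = -12(a - 3)(a + 3)(a + 4) = 0 at a ∈ {-4, -3, 3}; ∂psi/∂b = -2(b - 1) = 0 at b ∈ {1}.
The Hessian is diagonal: diag(psi_aa, psi_bb). Second derivatives: psi_aa(-4)=-84, psi_aa(-3)=72, psi_aa(3)=-504; psi_bb(1)=-2.
Saddle points occur where the two diagonal entries have opposite signs: (-3, 1). Count: 1.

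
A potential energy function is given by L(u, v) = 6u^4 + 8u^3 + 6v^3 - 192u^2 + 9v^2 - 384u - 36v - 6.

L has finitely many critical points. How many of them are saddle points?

3

L separates as a function of u plus a function of v, so ∇L=0 decouples.
∂L/∂u = 24(u - 4)(u + 1)(u + 4) = 0 at u ∈ {-4, -1, 4}; ∂L/∂v = 18(v - 1)(v + 2) = 0 at v ∈ {-2, 1}.
The Hessian is diagonal: diag(L_uu, L_vv). Second derivatives: L_uu(-4)=576, L_uu(-1)=-360, L_uu(4)=960; L_vv(-2)=-54, L_vv(1)=54.
Saddle points occur where the two diagonal entries have opposite signs: (-4, -2), (-1, 1), (4, -2). Count: 3.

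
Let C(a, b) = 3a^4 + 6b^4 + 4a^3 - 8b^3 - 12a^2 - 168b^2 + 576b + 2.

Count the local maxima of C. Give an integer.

C separates as a function of a plus a function of b, so ∇C=0 decouples.
∂C/∂a = 12a(a - 1)(a + 2) = 0 at a ∈ {-2, 0, 1}; ∂C/∂b = 24(b - 3)(b - 2)(b + 4) = 0 at b ∈ {-4, 2, 3}.
The Hessian is diagonal: diag(C_aa, C_bb). Second derivatives: C_aa(-2)=72, C_aa(0)=-24, C_aa(1)=36; C_bb(-4)=1008, C_bb(2)=-144, C_bb(3)=168.
Local maxima occur where both diagonal entries negative: (0, 2). Count: 1.

1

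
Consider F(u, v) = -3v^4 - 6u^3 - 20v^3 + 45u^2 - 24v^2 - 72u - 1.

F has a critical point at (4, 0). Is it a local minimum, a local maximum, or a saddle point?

The mixed partial ∂²F/∂u∂v is 0, so the Hessian at any point is diag(F_uu, F_vv) = diag(18(-2u + 5), -12(3v^2 + 10v + 4)).
At (4, 0): H = diag(-54, -48).
Both eigenvalues are negative, so H is negative definite: a local maximum.

local maximum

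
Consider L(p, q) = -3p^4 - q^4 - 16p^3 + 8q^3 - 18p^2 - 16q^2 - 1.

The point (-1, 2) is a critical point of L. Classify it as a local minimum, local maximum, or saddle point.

local minimum

The mixed partial ∂²L/∂p∂q is 0, so the Hessian at any point is diag(L_pp, L_qq) = diag(-12(3p^2 + 8p + 3), 4(-3q^2 + 12q - 8)).
At (-1, 2): H = diag(24, 16).
Both eigenvalues are positive, so H is positive definite: a local minimum.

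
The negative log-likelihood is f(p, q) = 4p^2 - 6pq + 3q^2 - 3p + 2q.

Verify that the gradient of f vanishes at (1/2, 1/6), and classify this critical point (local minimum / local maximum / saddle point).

local minimum

∇f = (8p - 6q - 3, -6p + 6q + 2); substituting (1/2, 1/6) gives ∇f = (0, 0), so (1/2, 1/6) is indeed a critical point.
The Hessian of f is constant: H = [[8, -6], [-6, 6]].
det(H) = 8·6 − (-6)² = 12.
det(H) > 0 and tr(H) = 14 > 0, so H is positive definite and the point is a local minimum.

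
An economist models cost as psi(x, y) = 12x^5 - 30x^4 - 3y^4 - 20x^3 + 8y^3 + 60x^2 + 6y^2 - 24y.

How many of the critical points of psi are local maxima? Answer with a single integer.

psi separates as a function of x plus a function of y, so ∇psi=0 decouples.
∂psi/∂x = 60x(x - 2)(x - 1)(x + 1) = 0 at x ∈ {-1, 0, 1, 2}; ∂psi/∂y = -12(y - 2)(y - 1)(y + 1) = 0 at y ∈ {-1, 1, 2}.
The Hessian is diagonal: diag(psi_xx, psi_yy). Second derivatives: psi_xx(-1)=-360, psi_xx(0)=120, psi_xx(1)=-120, psi_xx(2)=360; psi_yy(-1)=-72, psi_yy(1)=24, psi_yy(2)=-36.
Local maxima occur where both diagonal entries negative: (-1, -1), (-1, 2), (1, -1), (1, 2). Count: 4.

4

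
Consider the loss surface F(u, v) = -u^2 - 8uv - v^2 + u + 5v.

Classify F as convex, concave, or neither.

F is quadratic, so its Hessian is the constant matrix H = [[-2, -8], [-8, -2]].
det(H) = -60, tr(H) = -4.
det(H) < 0, so H is indefinite: neither convex nor concave.

neither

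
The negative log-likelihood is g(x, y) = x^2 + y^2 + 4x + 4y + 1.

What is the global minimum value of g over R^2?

-7

g(x,y) separates as P(x) + Q(y) + 1, so its minimum is min P + min Q + 1.
P'(x) = 2x + 4 vanishes at x ∈ {-2}; Q'(y) = 2y + 4 vanishes at y ∈ {-2}.
Local minima of P (where P''>0): P(-2)=-4. Local minima of Q: Q(-2)=-4.
So the global minimum of g is P(-2) + Q(-2) + 1 = -4 − 4 + 1 = -7, attained at (-2, -2).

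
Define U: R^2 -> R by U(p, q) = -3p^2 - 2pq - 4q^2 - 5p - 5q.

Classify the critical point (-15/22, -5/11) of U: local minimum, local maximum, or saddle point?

The Hessian of U is constant: H = [[-6, -2], [-2, -8]].
det(H) = (-6)·(-8) − (-2)² = 44.
det(H) > 0 and tr(H) = -14 < 0, so H is negative definite and the point is a local maximum.

local maximum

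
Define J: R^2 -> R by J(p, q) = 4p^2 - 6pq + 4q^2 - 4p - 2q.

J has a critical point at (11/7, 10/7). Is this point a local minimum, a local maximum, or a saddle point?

The Hessian of J is constant: H = [[8, -6], [-6, 8]].
det(H) = 8·8 − (-6)² = 28.
det(H) > 0 and tr(H) = 16 > 0, so H is positive definite and the point is a local minimum.

local minimum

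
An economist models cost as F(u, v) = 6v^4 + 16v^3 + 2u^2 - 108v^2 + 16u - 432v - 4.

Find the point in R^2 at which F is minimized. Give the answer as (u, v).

(-4, 3)

F(u,v) separates as P(u) + Q(v) − 4, so its minimum is min P + min Q − 4.
P'(u) = 4u + 16 vanishes at u ∈ {-4}; Q'(v) = 24(v - 3)(v + 2)(v + 3) vanishes at v ∈ {-3, -2, 3}.
Local minima of P (where P''>0): P(-4)=-32. Local minima of Q: Q(-3)=378, Q(3)=-1350.
So the global minimum of F is P(-4) + Q(3) − 4 = -32 − 1350 − 4 = -1386, attained at (-4, 3).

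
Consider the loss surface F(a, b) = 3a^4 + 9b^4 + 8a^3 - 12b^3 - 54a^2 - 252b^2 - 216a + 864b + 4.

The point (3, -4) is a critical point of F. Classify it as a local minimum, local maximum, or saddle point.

local minimum

The mixed partial ∂²F/∂a∂b is 0, so the Hessian at any point is diag(F_aa, F_bb) = diag(12(3a^2 + 4a - 9), 36(3b^2 - 2b - 14)).
At (3, -4): H = diag(360, 1512).
Both eigenvalues are positive, so H is positive definite: a local minimum.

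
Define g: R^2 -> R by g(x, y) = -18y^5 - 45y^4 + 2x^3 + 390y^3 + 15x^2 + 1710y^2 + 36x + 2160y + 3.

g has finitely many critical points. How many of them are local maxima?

2

g separates as a function of x plus a function of y, so ∇g=0 decouples.
∂g/∂x = 6(x + 2)(x + 3) = 0 at x ∈ {-3, -2}; ∂g/∂y = -90(y - 4)(y + 1)(y + 2)(y + 3) = 0 at y ∈ {-3, -2, -1, 4}.
The Hessian is diagonal: diag(g_xx, g_yy). Second derivatives: g_xx(-3)=-6, g_xx(-2)=6; g_yy(-3)=1260, g_yy(-2)=-540, g_yy(-1)=900, g_yy(4)=-18900.
Local maxima occur where both diagonal entries negative: (-3, -2), (-3, 4). Count: 2.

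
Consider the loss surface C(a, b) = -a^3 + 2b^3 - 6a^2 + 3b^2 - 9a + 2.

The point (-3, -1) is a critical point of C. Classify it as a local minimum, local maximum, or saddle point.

saddle point

The mixed partial ∂²C/∂a∂b is 0, so the Hessian at any point is diag(C_aa, C_bb) = diag(-6(a + 2), 6(2b + 1)).
At (-3, -1): H = diag(6, -6).
The eigenvalues have opposite signs, so H is indefinite: a saddle point.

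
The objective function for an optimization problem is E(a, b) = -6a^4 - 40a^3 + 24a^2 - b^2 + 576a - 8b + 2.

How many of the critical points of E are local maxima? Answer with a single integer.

E separates as a function of a plus a function of b, so ∇E=0 decouples.
∂E/∂a = -24(a - 2)(a + 3)(a + 4) = 0 at a ∈ {-4, -3, 2}; ∂E/∂b = -2(b + 4) = 0 at b ∈ {-4}.
The Hessian is diagonal: diag(E_aa, E_bb). Second derivatives: E_aa(-4)=-144, E_aa(-3)=120, E_aa(2)=-720; E_bb(-4)=-2.
Local maxima occur where both diagonal entries negative: (-4, -4), (2, -4). Count: 2.

2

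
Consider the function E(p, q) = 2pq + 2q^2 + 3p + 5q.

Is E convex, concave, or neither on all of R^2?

E is quadratic, so its Hessian is the constant matrix H = [[0, 2], [2, 4]].
det(H) = -4, tr(H) = 4.
det(H) < 0, so H is indefinite: neither convex nor concave.

neither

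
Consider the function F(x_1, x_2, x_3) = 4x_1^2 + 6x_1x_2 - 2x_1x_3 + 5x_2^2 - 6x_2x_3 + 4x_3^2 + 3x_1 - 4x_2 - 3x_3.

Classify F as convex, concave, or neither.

convex

F is quadratic, so its Hessian is the constant matrix H = [[8, 6, -2], [6, 10, -6], [-2, -6, 8]].
Leading principal minors: 8, 44, 168.
All positive ⇒ H ≻ 0 ⇒ convex.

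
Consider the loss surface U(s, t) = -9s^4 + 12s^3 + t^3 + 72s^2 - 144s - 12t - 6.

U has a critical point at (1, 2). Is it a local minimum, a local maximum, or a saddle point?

The mixed partial ∂²U/∂s∂t is 0, so the Hessian at any point is diag(U_ss, U_tt) = diag(36(-3s^2 + 2s + 4), 6t).
At (1, 2): H = diag(108, 12).
Both eigenvalues are positive, so H is positive definite: a local minimum.

local minimum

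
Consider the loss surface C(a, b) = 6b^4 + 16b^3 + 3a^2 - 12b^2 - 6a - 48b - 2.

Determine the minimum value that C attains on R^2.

-43

C(a,b) separates as P(a) + Q(b) − 2, so its minimum is min P + min Q − 2.
P'(a) = 6a - 6 vanishes at a ∈ {1}; Q'(b) = 24(b - 1)(b + 1)(b + 2) vanishes at b ∈ {-2, -1, 1}.
Local minima of P (where P''>0): P(1)=-3. Local minima of Q: Q(-2)=16, Q(1)=-38.
So the global minimum of C is P(1) + Q(1) − 2 = -3 − 38 − 2 = -43, attained at (1, 1).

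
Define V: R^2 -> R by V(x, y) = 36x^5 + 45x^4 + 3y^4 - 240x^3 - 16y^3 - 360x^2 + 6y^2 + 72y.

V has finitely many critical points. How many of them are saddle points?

V separates as a function of x plus a function of y, so ∇V=0 decouples.
∂V/∂x = 180x(x - 2)(x + 1)(x + 2) = 0 at x ∈ {-2, -1, 0, 2}; ∂V/∂y = 12(y - 3)(y - 2)(y + 1) = 0 at y ∈ {-1, 2, 3}.
The Hessian is diagonal: diag(V_xx, V_yy). Second derivatives: V_xx(-2)=-1440, V_xx(-1)=540, V_xx(0)=-720, V_xx(2)=4320; V_yy(-1)=144, V_yy(2)=-36, V_yy(3)=48.
Saddle points occur where the two diagonal entries have opposite signs: (-2, -1), (-2, 3), (-1, 2), (0, -1), (0, 3), (2, 2). Count: 6.

6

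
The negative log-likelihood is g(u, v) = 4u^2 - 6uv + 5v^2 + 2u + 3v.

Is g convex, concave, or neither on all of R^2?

g is quadratic, so its Hessian is the constant matrix H = [[8, -6], [-6, 10]].
det(H) = 44, tr(H) = 18.
det(H) > 0 and tr(H) > 0, so H is positive definite everywhere: convex.

convex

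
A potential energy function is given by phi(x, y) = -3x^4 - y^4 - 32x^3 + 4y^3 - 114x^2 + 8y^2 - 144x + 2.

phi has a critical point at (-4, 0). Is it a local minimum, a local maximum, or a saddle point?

saddle point

The mixed partial ∂²phi/∂x∂y is 0, so the Hessian at any point is diag(phi_xx, phi_yy) = diag(-12(3x^2 + 16x + 19), 4(-3y^2 + 6y + 4)).
At (-4, 0): H = diag(-36, 16).
The eigenvalues have opposite signs, so H is indefinite: a saddle point.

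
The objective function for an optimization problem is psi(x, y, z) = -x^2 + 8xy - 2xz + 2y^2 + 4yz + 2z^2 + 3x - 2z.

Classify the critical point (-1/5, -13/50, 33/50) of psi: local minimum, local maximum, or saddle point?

The Hessian is constant: H = [[-2, 8, -2], [8, 4, 4], [-2, 4, 4]].
Leading principal minors: Δ₁ = -2, Δ₂ = -72, Δ₃ = -400.
The minors fit neither the all-positive nor the alternating-sign pattern, so H is indefinite: a saddle point.

saddle point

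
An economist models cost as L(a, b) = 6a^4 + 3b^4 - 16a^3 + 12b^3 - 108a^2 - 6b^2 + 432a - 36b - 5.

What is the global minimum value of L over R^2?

-1382

L(a,b) separates as P(a) + Q(b) − 5, so its minimum is min P + min Q − 5.
P'(a) = 24(a - 3)(a - 2)(a + 3) vanishes at a ∈ {-3, 2, 3}; Q'(b) = 12(b - 1)(b + 1)(b + 3) vanishes at b ∈ {-3, -1, 1}.
Local minima of P (where P''>0): P(-3)=-1350, P(3)=378. Local minima of Q: Q(-3)=-27, Q(1)=-27.
So the global minimum of L is P(-3) + Q(-3) − 5 = -1350 − 27 − 5 = -1382, attained at (-3, -3).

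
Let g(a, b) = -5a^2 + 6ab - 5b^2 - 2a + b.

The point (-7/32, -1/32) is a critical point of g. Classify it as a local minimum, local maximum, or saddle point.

The Hessian of g is constant: H = [[-10, 6], [6, -10]].
det(H) = (-10)·(-10) − 6² = 64.
det(H) > 0 and tr(H) = -20 < 0, so H is negative definite and the point is a local maximum.

local maximum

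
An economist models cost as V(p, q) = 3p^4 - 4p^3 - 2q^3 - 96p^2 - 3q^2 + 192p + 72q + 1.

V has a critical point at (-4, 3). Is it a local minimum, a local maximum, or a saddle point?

saddle point

The mixed partial ∂²V/∂p∂q is 0, so the Hessian at any point is diag(V_pp, V_qq) = diag(12(3p^2 - 2p - 16), -6(2q + 1)).
At (-4, 3): H = diag(480, -42).
The eigenvalues have opposite signs, so H is indefinite: a saddle point.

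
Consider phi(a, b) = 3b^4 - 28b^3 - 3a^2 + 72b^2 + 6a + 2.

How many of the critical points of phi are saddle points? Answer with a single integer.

2

phi separates as a function of a plus a function of b, so ∇phi=0 decouples.
∂phi/∂a = -6(a - 1) = 0 at a ∈ {1}; ∂phi/∂b = 12b(b - 4)(b - 3) = 0 at b ∈ {0, 3, 4}.
The Hessian is diagonal: diag(phi_aa, phi_bb). Second derivatives: phi_aa(1)=-6; phi_bb(0)=144, phi_bb(3)=-36, phi_bb(4)=48.
Saddle points occur where the two diagonal entries have opposite signs: (1, 0), (1, 4). Count: 2.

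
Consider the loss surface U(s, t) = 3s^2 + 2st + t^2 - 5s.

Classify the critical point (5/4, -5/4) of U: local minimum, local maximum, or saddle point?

The Hessian of U is constant: H = [[6, 2], [2, 2]].
det(H) = 6·2 − 2² = 8.
det(H) > 0 and tr(H) = 8 > 0, so H is positive definite and the point is a local minimum.

local minimum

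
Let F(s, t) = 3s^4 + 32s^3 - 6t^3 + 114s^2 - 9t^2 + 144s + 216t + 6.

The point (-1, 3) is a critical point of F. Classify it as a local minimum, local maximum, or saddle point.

The mixed partial ∂²F/∂s∂t is 0, so the Hessian at any point is diag(F_ss, F_tt) = diag(12(3s^2 + 16s + 19), -18(2t + 1)).
At (-1, 3): H = diag(72, -126).
The eigenvalues have opposite signs, so H is indefinite: a saddle point.

saddle point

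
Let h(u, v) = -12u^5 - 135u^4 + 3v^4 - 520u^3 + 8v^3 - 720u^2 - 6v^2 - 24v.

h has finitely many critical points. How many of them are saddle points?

6

h separates as a function of u plus a function of v, so ∇h=0 decouples.
∂h/∂u = -60u(u + 2)(u + 3)(u + 4) = 0 at u ∈ {-4, -3, -2, 0}; ∂h/∂v = 12(v - 1)(v + 1)(v + 2) = 0 at v ∈ {-2, -1, 1}.
The Hessian is diagonal: diag(h_uu, h_vv). Second derivatives: h_uu(-4)=480, h_uu(-3)=-180, h_uu(-2)=240, h_uu(0)=-1440; h_vv(-2)=36, h_vv(-1)=-24, h_vv(1)=72.
Saddle points occur where the two diagonal entries have opposite signs: (-4, -1), (-3, -2), (-3, 1), (-2, -1), (0, -2), (0, 1). Count: 6.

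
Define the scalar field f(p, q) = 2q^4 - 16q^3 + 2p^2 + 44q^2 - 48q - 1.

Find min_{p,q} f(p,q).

f(p,q) separates as A(p) + B(q) − 1, so its minimum is min A + min B − 1.
A'(p) = 4p vanishes at p ∈ {0}; B'(q) = 8(q - 3)(q - 2)(q - 1) vanishes at q ∈ {1, 2, 3}.
Local minima of A (where A''>0): A(0)=0. Local minima of B: B(1)=-18, B(3)=-18.
So the global minimum of f is A(0) + B(1) − 1 = 0 − 18 − 1 = -19, attained at (0, 1).

-19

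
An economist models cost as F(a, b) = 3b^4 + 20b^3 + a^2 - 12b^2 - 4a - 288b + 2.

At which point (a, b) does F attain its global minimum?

(2, 2)

F(a,b) separates as P(a) + Q(b) + 2, so its minimum is min P + min Q + 2.
P'(a) = 2a - 4 vanishes at a ∈ {2}; Q'(b) = 12(b - 2)(b + 3)(b + 4) vanishes at b ∈ {-4, -3, 2}.
Local minima of P (where P''>0): P(2)=-4. Local minima of Q: Q(-4)=448, Q(2)=-416.
So the global minimum of F is P(2) + Q(2) + 2 = -4 − 416 + 2 = -418, attained at (2, 2).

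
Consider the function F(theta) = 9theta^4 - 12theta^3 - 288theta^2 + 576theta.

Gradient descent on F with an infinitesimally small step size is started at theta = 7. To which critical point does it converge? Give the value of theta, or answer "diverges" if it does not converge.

F'(theta) = 36(theta - 4)(theta - 1)(theta + 4), so F'(7) = 7128.
Gradient descent moves in the -F' direction, i.e. theta is decreasing.
The nearest critical point in that direction is theta = 4, where F'' = 864 > 0 (a local minimum). The iterate converges there.

4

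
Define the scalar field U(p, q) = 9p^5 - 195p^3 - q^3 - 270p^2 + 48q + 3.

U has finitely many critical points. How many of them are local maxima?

2

U separates as a function of p plus a function of q, so ∇U=0 decouples.
∂U/∂p = 45p(p - 4)(p + 1)(p + 3) = 0 at p ∈ {-3, -1, 0, 4}; ∂U/∂q = -3(q - 4)(q + 4) = 0 at q ∈ {-4, 4}.
The Hessian is diagonal: diag(U_pp, U_qq). Second derivatives: U_pp(-3)=-1890, U_pp(-1)=450, U_pp(0)=-540, U_pp(4)=6300; U_qq(-4)=24, U_qq(4)=-24.
Local maxima occur where both diagonal entries negative: (-3, 4), (0, 4). Count: 2.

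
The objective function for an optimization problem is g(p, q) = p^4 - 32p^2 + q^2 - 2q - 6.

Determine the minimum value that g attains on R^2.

-263

g(p,q) separates as A(p) + B(q) − 6, so its minimum is min A + min B − 6.
A'(p) = 4p(p - 4)(p + 4) vanishes at p ∈ {-4, 0, 4}; B'(q) = 2q - 2 vanishes at q ∈ {1}.
Local minima of A (where A''>0): A(-4)=-256, A(4)=-256. Local minima of B: B(1)=-1.
So the global minimum of g is A(-4) + B(1) − 6 = -256 − 1 − 6 = -263, attained at (-4, 1).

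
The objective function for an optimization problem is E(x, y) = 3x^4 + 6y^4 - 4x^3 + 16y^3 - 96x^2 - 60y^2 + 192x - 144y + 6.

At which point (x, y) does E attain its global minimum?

E(x,y) separates as P(x) + Q(y) + 6, so its minimum is min P + min Q + 6.
P'(x) = 12(x - 4)(x - 1)(x + 4) vanishes at x ∈ {-4, 1, 4}; Q'(y) = 24(y - 2)(y + 1)(y + 3) vanishes at y ∈ {-3, -1, 2}.
Local minima of P (where P''>0): P(-4)=-1280, P(4)=-256. Local minima of Q: Q(-3)=-54, Q(2)=-304.
So the global minimum of E is P(-4) + Q(2) + 6 = -1280 − 304 + 6 = -1578, attained at (-4, 2).

(-4, 2)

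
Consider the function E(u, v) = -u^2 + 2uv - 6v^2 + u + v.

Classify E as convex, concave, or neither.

E is quadratic, so its Hessian is the constant matrix H = [[-2, 2], [2, -12]].
det(H) = 20, tr(H) = -14.
det(H) > 0 and tr(H) < 0, so H is negative definite everywhere: concave.

concave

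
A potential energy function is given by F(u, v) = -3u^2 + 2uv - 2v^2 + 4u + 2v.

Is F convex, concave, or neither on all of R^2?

F is quadratic, so its Hessian is the constant matrix H = [[-6, 2], [2, -4]].
det(H) = 20, tr(H) = -10.
det(H) > 0 and tr(H) < 0, so H is negative definite everywhere: concave.

concave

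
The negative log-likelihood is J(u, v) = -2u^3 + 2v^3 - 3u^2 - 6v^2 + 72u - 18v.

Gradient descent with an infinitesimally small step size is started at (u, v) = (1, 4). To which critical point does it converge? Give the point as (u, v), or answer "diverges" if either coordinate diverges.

(-4, 3)

J is separable, so gradient descent decouples: u follows -∂J/∂u, v follows -∂J/∂v.
∂J/∂u = -6(u - 3)(u + 4); at u=1 this is 60, so u decreases.
∂J/∂v = 6(v - 3)(v + 1); at v=4 this is 30, so v decreases.
u converges to its nearest critical value -4 (a local min of the u-part); v converges to 3. The iterate converges to (-4, 3).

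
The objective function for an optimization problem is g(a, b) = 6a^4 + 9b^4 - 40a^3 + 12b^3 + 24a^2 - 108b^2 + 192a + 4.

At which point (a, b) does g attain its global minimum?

(-1, -3)

g(a,b) separates as P(a) + Q(b) + 4, so its minimum is min P + min Q + 4.
P'(a) = 24(a - 4)(a - 2)(a + 1) vanishes at a ∈ {-1, 2, 4}; Q'(b) = 36b(b - 2)(b + 3) vanishes at b ∈ {-3, 0, 2}.
Local minima of P (where P''>0): P(-1)=-122, P(4)=128. Local minima of Q: Q(-3)=-567, Q(2)=-192.
So the global minimum of g is P(-1) + Q(-3) + 4 = -122 − 567 + 4 = -685, attained at (-1, -3).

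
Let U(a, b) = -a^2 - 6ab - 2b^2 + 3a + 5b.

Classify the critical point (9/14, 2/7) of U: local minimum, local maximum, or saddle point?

saddle point

The Hessian of U is constant: H = [[-2, -6], [-6, -4]].
det(H) = (-2)·(-4) − (-6)² = -28.
Since det(H) < 0, H is indefinite and the critical point is a saddle point.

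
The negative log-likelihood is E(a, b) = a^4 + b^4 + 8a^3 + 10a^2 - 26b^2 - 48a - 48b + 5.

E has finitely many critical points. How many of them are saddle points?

4

E separates as a function of a plus a function of b, so ∇E=0 decouples.
∂E/∂a = 4(a - 1)(a + 3)(a + 4) = 0 at a ∈ {-4, -3, 1}; ∂E/∂b = 4(b - 4)(b + 1)(b + 3) = 0 at b ∈ {-3, -1, 4}.
The Hessian is diagonal: diag(E_aa, E_bb). Second derivatives: E_aa(-4)=20, E_aa(-3)=-16, E_aa(1)=80; E_bb(-3)=56, E_bb(-1)=-40, E_bb(4)=140.
Saddle points occur where the two diagonal entries have opposite signs: (-4, -1), (-3, -3), (-3, 4), (1, -1). Count: 4.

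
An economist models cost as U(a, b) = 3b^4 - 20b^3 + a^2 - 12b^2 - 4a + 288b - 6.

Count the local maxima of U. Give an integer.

0

U separates as a function of a plus a function of b, so ∇U=0 decouples.
∂U/∂a = 2(a - 2) = 0 at a ∈ {2}; ∂U/∂b = 12(b - 4)(b - 3)(b + 2) = 0 at b ∈ {-2, 3, 4}.
The Hessian is diagonal: diag(U_aa, U_bb). Second derivatives: U_aa(2)=2; U_bb(-2)=360, U_bb(3)=-60, U_bb(4)=72.
Local maxima occur where both diagonal entries negative: none. Count: 0.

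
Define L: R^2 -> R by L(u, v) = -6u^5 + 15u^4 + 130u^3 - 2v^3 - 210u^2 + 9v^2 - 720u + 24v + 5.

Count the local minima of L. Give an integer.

2

L separates as a function of u plus a function of v, so ∇L=0 decouples.
∂L/∂u = -30(u - 4)(u - 2)(u + 1)(u + 3) = 0 at u ∈ {-3, -1, 2, 4}; ∂L/∂v = -6(v - 4)(v + 1) = 0 at v ∈ {-1, 4}.
The Hessian is diagonal: diag(L_uu, L_vv). Second derivatives: L_uu(-3)=2100, L_uu(-1)=-900, L_uu(2)=900, L_uu(4)=-2100; L_vv(-1)=30, L_vv(4)=-30.
Local minima occur where both diagonal entries positive: (-3, -1), (2, -1). Count: 2.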